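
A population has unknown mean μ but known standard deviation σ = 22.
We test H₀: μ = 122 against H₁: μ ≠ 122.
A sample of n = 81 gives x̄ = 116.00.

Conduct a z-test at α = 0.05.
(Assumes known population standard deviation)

Standard error: SE = σ/√n = 22/√81 = 2.4444
z-statistic: z = (x̄ - μ₀)/SE = (116.00 - 122)/2.4444 = -2.4546
Critical value: ±1.960
p-value = 0.0141
Decision: reject H₀

Answer: z = -2.4546, reject H₀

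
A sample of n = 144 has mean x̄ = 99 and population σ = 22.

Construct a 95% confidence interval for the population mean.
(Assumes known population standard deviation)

Confidence level: 95%, α = 0.05
z_0.025 = 1.960
SE = σ/√n = 22/√144 = 1.8333
Margin of error = 1.960 × 1.8333 = 3.5933
CI: x̄ ± margin = 99 ± 3.5933
CI: (95.4067, 102.5933)

Answer: (95.4067, 102.5933)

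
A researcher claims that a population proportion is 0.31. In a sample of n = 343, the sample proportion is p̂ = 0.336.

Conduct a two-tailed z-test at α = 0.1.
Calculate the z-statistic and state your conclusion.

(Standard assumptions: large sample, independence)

H₀: p = 0.31, H₁: p ≠ 0.31
Standard error: SE = √(p₀(1-p₀)/n) = √(0.31×0.69/343) = 0.024972
z-statistic: z = (p̂ - p₀)/SE = (0.336 - 0.31)/0.024972 = 1.0412
Critical value: z_0.05 = ±1.645
p-value = 0.2978
Decision: fail to reject H₀ at α = 0.1

Answer: z = 1.0412, fail to reject H₀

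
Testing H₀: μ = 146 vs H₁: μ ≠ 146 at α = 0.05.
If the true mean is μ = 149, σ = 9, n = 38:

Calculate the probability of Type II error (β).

SE = σ/√n = 9/√38 = 1.4600
Critical values: μ₀ ± z_0.025×SE = 146 ± 1.960×1.4600
Acceptance region: (143.1384, 148.8616)
Under H₁ (μ = 149): z_high = (148.8616 - 149)/1.4600 = -0.0948, z_low = (143.1384 - 149)/1.4600 = -4.0148
β = P(not reject | H₁) = Φ(-0.0948) - Φ(-4.0148) ≈ 0.4622

Answer: β ≈ 0.4622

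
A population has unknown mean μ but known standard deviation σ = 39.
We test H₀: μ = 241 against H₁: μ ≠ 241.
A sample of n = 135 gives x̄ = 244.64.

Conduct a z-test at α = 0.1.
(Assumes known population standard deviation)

Answer: z = 1.0844, fail to reject H₀

Derivation:
Standard error: SE = σ/√n = 39/√135 = 3.3566
z-statistic: z = (x̄ - μ₀)/SE = (244.64 - 241)/3.3566 = 1.0844
Critical value: ±1.645
p-value = 0.2782
Decision: fail to reject H₀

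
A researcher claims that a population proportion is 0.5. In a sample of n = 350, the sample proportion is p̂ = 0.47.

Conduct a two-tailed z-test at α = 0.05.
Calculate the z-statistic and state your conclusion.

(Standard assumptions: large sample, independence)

Answer: z = -1.1225, fail to reject H₀

Derivation:
H₀: p = 0.5, H₁: p ≠ 0.5
Standard error: SE = √(p₀(1-p₀)/n) = √(0.5×0.5/350) = 0.026726
z-statistic: z = (p̂ - p₀)/SE = (0.47 - 0.5)/0.026726 = -1.1225
Critical value: z_0.025 = ±1.960
p-value = 0.2616
Decision: fail to reject H₀ at α = 0.05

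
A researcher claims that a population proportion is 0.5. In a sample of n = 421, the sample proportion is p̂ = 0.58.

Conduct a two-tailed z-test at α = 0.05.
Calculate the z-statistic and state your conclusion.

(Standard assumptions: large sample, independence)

H₀: p = 0.5, H₁: p ≠ 0.5
Standard error: SE = √(p₀(1-p₀)/n) = √(0.5×0.5/421) = 0.024369
z-statistic: z = (p̂ - p₀)/SE = (0.58 - 0.5)/0.024369 = 3.2829
Critical value: z_0.025 = ±1.960
p-value = 0.0010
Decision: reject H₀ at α = 0.05

Answer: z = 3.2829, reject H₀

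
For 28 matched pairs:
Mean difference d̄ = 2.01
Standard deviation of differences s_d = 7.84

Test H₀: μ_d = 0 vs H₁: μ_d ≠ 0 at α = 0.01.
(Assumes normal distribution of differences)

Answer: t = 1.3566, fail to reject H₀

Derivation:
df = n - 1 = 27
SE = s_d/√n = 7.84/√28 = 1.4816
t = d̄/SE = 2.01/1.4816 = 1.3566
Critical value: t_{0.005,27} = ±2.771
p-value ≈ 0.1861
Decision: fail to reject H₀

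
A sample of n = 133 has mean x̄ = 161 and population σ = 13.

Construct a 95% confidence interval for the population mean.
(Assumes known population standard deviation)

Answer: (158.7907, 163.2093)

Derivation:
Confidence level: 95%, α = 0.05
z_0.025 = 1.960
SE = σ/√n = 13/√133 = 1.1272
Margin of error = 1.960 × 1.1272 = 2.2093
CI: x̄ ± margin = 161 ± 2.2093
CI: (158.7907, 163.2093)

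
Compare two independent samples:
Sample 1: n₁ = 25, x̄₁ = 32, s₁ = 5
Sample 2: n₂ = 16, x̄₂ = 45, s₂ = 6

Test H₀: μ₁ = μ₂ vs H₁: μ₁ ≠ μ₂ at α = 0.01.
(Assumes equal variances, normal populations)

Answer: t = -7.5101, reject H₀

Derivation:
Pooled variance: s²_p = [24×5² + 15×6²]/(39) = 29.2308
s_p = 5.4066
SE = s_p×√(1/n₁ + 1/n₂) = 5.4066×√(1/25 + 1/16) = 1.7310
t = (x̄₁ - x̄₂)/SE = (32 - 45)/1.7310 = -7.5101
df = 39, t-critical = ±2.708
Decision: reject H₀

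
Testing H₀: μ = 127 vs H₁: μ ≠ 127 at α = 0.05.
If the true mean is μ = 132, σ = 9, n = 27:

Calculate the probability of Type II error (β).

SE = σ/√n = 9/√27 = 1.7321
Critical values: μ₀ ± z_0.025×SE = 127 ± 1.960×1.7321
Acceptance region: (123.6051, 130.3949)
Under H₁ (μ = 132): z_high = (130.3949 - 132)/1.7321 = -0.9267, z_low = (123.6051 - 132)/1.7321 = -4.8467
β = P(not reject | H₁) = Φ(-0.9267) - Φ(-4.8467) ≈ 0.1770

Answer: β ≈ 0.1770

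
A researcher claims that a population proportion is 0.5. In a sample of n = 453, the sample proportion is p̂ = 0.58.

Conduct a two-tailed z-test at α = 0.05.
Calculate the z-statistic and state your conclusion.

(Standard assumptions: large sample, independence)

H₀: p = 0.5, H₁: p ≠ 0.5
Standard error: SE = √(p₀(1-p₀)/n) = √(0.5×0.5/453) = 0.023492
z-statistic: z = (p̂ - p₀)/SE = (0.58 - 0.5)/0.023492 = 3.4054
Critical value: z_0.025 = ±1.960
p-value = 0.0007
Decision: reject H₀ at α = 0.05

Answer: z = 3.4054, reject H₀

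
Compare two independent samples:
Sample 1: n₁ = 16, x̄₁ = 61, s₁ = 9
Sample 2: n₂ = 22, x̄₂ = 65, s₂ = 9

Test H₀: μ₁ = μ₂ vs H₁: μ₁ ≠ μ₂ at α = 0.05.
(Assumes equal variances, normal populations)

Pooled variance: s²_p = [15×9² + 21×9²]/(36) = 81.0000
s_p = 9.0000
SE = s_p×√(1/n₁ + 1/n₂) = 9.0000×√(1/16 + 1/22) = 2.9571
t = (x̄₁ - x̄₂)/SE = (61 - 65)/2.9571 = -1.3527
df = 36, t-critical = ±2.028
Decision: fail to reject H₀

Answer: t = -1.3527, fail to reject H₀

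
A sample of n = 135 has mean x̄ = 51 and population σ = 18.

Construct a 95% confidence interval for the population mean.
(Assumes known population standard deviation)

Confidence level: 95%, α = 0.05
z_0.025 = 1.960
SE = σ/√n = 18/√135 = 1.5492
Margin of error = 1.960 × 1.5492 = 3.0364
CI: x̄ ± margin = 51 ± 3.0364
CI: (47.9636, 54.0364)

Answer: (47.9636, 54.0364)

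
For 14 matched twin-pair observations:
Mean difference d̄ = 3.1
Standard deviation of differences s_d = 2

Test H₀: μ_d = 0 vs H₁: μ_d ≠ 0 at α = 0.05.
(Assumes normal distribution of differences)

Answer: t = 5.7998, reject H₀

Derivation:
df = n - 1 = 13
SE = s_d/√n = 2/√14 = 0.5345
t = d̄/SE = 3.1/0.5345 = 5.7998
Critical value: t_{0.025,13} = ±2.160
p-value ≈ 0.0001
Decision: reject H₀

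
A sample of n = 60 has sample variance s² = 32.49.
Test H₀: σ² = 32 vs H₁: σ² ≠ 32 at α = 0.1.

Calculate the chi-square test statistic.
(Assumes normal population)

Answer: χ² = 59.9034, fail to reject H₀

Derivation:
df = n - 1 = 59
χ² = (n-1)s²/σ₀² = 59×32.49/32 = 59.9034
Critical values: χ²_{0.95,59} = 42.339, χ²_{0.05,59} = 77.931
Rejection region: χ² < 42.339 or χ² > 77.931
Decision: fail to reject H₀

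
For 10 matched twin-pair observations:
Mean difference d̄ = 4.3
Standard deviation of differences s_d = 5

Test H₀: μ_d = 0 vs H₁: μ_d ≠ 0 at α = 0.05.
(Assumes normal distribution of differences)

Answer: t = 2.7196, reject H₀

Derivation:
df = n - 1 = 9
SE = s_d/√n = 5/√10 = 1.5811
t = d̄/SE = 4.3/1.5811 = 2.7196
Critical value: t_{0.025,9} = ±2.262
p-value ≈ 0.0236
Decision: reject H₀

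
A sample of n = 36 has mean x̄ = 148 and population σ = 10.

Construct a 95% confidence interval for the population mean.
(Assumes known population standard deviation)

Confidence level: 95%, α = 0.05
z_0.025 = 1.960
SE = σ/√n = 10/√36 = 1.6667
Margin of error = 1.960 × 1.6667 = 3.2667
CI: x̄ ± margin = 148 ± 3.2667
CI: (144.7333, 151.2667)

Answer: (144.7333, 151.2667)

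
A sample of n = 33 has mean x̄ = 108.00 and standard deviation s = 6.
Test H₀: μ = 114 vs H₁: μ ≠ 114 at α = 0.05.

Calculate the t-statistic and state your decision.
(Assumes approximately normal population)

df = n - 1 = 32
SE = s/√n = 6/√33 = 1.0445
t = (x̄ - μ₀)/SE = (108.00 - 114)/1.0445 = -5.7444
Critical value: t_{0.025,32} = ±2.037
p-value < 0.0001
Decision: reject H₀

Answer: t = -5.7444, reject H₀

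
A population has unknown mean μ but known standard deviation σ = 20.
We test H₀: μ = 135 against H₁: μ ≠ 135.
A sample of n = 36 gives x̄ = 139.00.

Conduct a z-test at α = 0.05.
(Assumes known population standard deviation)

Answer: z = 1.2000, fail to reject H₀

Derivation:
Standard error: SE = σ/√n = 20/√36 = 3.3333
z-statistic: z = (x̄ - μ₀)/SE = (139.00 - 135)/3.3333 = 1.2000
Critical value: ±1.960
p-value = 0.2301
Decision: fail to reject H₀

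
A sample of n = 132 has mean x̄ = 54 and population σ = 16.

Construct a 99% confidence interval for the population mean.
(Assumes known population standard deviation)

Answer: (50.4127, 57.5873)

Derivation:
Confidence level: 99%, α = 0.01
z_0.005 = 2.576
SE = σ/√n = 16/√132 = 1.3926
Margin of error = 2.576 × 1.3926 = 3.5873
CI: x̄ ± margin = 54 ± 3.5873
CI: (50.4127, 57.5873)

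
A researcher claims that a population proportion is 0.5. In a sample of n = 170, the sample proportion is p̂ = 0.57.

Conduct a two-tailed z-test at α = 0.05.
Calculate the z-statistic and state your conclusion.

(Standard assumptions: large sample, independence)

H₀: p = 0.5, H₁: p ≠ 0.5
Standard error: SE = √(p₀(1-p₀)/n) = √(0.5×0.5/170) = 0.038348
z-statistic: z = (p̂ - p₀)/SE = (0.57 - 0.5)/0.038348 = 1.8254
Critical value: z_0.025 = ±1.960
p-value = 0.0679
Decision: fail to reject H₀ at α = 0.05

Answer: z = 1.8254, fail to reject H₀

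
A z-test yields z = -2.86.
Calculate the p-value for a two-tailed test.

For z = -2.86:
p = 2×P(Z > |-2.86|) = 2×(1 - Φ(2.86)) = 0.0042

Answer: p-value ≈ 0.0042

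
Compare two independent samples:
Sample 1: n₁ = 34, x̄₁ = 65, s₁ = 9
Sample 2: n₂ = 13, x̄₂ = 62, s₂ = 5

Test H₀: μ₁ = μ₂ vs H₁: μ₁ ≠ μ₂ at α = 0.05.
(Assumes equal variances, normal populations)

Pooled variance: s²_p = [33×9² + 12×5²]/(45) = 66.0667
s_p = 8.1281
SE = s_p×√(1/n₁ + 1/n₂) = 8.1281×√(1/34 + 1/13) = 2.6505
t = (x̄₁ - x̄₂)/SE = (65 - 62)/2.6505 = 1.1319
df = 45, t-critical = ±2.014
Decision: fail to reject H₀

Answer: t = 1.1319, fail to reject H₀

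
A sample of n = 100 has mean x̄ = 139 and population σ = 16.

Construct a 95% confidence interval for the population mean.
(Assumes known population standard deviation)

Confidence level: 95%, α = 0.05
z_0.025 = 1.960
SE = σ/√n = 16/√100 = 1.6000
Margin of error = 1.960 × 1.6000 = 3.1360
CI: x̄ ± margin = 139 ± 3.1360
CI: (135.8640, 142.1360)

Answer: (135.8640, 142.1360)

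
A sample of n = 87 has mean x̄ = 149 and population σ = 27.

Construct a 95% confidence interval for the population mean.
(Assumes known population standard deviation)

Confidence level: 95%, α = 0.05
z_0.025 = 1.960
SE = σ/√n = 27/√87 = 2.8947
Margin of error = 1.960 × 2.8947 = 5.6736
CI: x̄ ± margin = 149 ± 5.6736
CI: (143.3264, 154.6736)

Answer: (143.3264, 154.6736)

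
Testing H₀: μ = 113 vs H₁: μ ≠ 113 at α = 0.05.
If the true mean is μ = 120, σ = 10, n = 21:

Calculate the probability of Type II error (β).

SE = σ/√n = 10/√21 = 2.1822
Critical values: μ₀ ± z_0.025×SE = 113 ± 1.960×2.1822
Acceptance region: (108.7229, 117.2771)
Under H₁ (μ = 120): z_high = (117.2771 - 120)/2.1822 = -1.2478, z_low = (108.7229 - 120)/2.1822 = -5.1678
β = P(not reject | H₁) = Φ(-1.2478) - Φ(-5.1678) ≈ 0.1061

Answer: β ≈ 0.1061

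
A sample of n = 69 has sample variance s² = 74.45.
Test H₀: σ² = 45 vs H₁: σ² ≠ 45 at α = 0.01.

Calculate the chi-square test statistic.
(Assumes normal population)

df = n - 1 = 68
χ² = (n-1)s²/σ₀² = 68×74.45/45 = 112.5022
Critical values: χ²_{0.995,68} = 41.713, χ²_{0.005,68} = 101.776
Rejection region: χ² < 41.713 or χ² > 101.776
Decision: reject H₀

Answer: χ² = 112.5022, reject H₀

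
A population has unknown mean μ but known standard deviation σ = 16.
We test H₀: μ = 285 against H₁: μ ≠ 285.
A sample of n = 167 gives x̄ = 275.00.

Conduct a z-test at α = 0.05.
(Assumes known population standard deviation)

Answer: z = -8.0769, reject H₀

Derivation:
Standard error: SE = σ/√n = 16/√167 = 1.2381
z-statistic: z = (x̄ - μ₀)/SE = (275.00 - 285)/1.2381 = -8.0769
Critical value: ±1.960
p-value < 0.0001
Decision: reject H₀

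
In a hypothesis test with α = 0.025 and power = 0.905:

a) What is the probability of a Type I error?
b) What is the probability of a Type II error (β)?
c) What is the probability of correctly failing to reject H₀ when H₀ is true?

a) Type I error probability = α = 0.025
b) Power = P(reject H₀ | H₁ true) = 1 - β = 0.905, so Type II error probability = β = 1 - Power = 0.095
c) P(fail to reject H₀ | H₀ true) = 1 - α = 0.975

Answer: a) 0.025, b) 0.095, c) 0.975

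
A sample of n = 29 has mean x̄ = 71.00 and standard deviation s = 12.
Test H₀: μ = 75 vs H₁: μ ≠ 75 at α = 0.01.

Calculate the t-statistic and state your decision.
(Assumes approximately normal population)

df = n - 1 = 28
SE = s/√n = 12/√29 = 2.2283
t = (x̄ - μ₀)/SE = (71.00 - 75)/2.2283 = -1.7951
Critical value: t_{0.005,28} = ±2.763
p-value ≈ 0.0834
Decision: fail to reject H₀

Answer: t = -1.7951, fail to reject H₀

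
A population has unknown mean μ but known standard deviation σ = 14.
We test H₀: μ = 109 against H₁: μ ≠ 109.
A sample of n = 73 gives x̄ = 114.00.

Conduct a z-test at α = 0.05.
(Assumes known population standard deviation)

Answer: z = 3.0514, reject H₀

Derivation:
Standard error: SE = σ/√n = 14/√73 = 1.6386
z-statistic: z = (x̄ - μ₀)/SE = (114.00 - 109)/1.6386 = 3.0514
Critical value: ±1.960
p-value = 0.0023
Decision: reject H₀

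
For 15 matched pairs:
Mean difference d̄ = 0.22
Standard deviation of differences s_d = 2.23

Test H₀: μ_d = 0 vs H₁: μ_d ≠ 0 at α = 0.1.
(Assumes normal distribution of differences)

Answer: t = 0.3821, fail to reject H₀

Derivation:
df = n - 1 = 14
SE = s_d/√n = 2.23/√15 = 0.5758
t = d̄/SE = 0.22/0.5758 = 0.3821
Critical value: t_{0.05,14} = ±1.761
p-value ≈ 0.7081
Decision: fail to reject H₀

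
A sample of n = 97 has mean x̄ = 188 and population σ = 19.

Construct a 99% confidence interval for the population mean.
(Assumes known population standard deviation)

Confidence level: 99%, α = 0.01
z_0.005 = 2.576
SE = σ/√n = 19/√97 = 1.9292
Margin of error = 2.576 × 1.9292 = 4.9696
CI: x̄ ± margin = 188 ± 4.9696
CI: (183.0304, 192.9696)

Answer: (183.0304, 192.9696)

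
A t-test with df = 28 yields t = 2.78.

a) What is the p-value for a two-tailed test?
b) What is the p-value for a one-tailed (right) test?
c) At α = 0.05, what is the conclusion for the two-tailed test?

Using t-distribution with df = 28:
a) Two-tailed: p = 2×P(T > 2.78) = 0.0096
b) One-tailed: p = P(T > 2.78) = 0.0048
c) 0.0096 < 0.05, reject H₀

Answer: a) 0.0096, b) 0.0048, c) reject H₀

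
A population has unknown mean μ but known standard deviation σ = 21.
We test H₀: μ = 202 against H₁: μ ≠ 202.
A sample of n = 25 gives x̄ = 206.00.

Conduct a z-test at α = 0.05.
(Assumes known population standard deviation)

Answer: z = 0.9524, fail to reject H₀

Derivation:
Standard error: SE = σ/√n = 21/√25 = 4.2000
z-statistic: z = (x̄ - μ₀)/SE = (206.00 - 202)/4.2000 = 0.9524
Critical value: ±1.960
p-value = 0.3409
Decision: fail to reject H₀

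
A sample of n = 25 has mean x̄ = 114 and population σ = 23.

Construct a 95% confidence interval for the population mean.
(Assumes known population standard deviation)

Confidence level: 95%, α = 0.05
z_0.025 = 1.960
SE = σ/√n = 23/√25 = 4.6000
Margin of error = 1.960 × 4.6000 = 9.0160
CI: x̄ ± margin = 114 ± 9.0160
CI: (104.9840, 123.0160)

Answer: (104.9840, 123.0160)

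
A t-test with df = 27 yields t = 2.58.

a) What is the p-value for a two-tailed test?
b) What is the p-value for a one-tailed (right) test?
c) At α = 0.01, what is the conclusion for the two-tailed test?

Answer: a) 0.0156, b) 0.0078, c) fail to reject H₀

Derivation:
Using t-distribution with df = 27:
a) Two-tailed: p = 2×P(T > 2.58) = 0.0156
b) One-tailed: p = P(T > 2.58) = 0.0078
c) 0.0156 ≥ 0.01, fail to reject H₀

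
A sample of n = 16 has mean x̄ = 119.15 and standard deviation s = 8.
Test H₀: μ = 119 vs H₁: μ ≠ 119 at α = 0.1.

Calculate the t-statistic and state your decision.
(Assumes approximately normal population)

Answer: t = 0.0750, fail to reject H₀

Derivation:
df = n - 1 = 15
SE = s/√n = 8/√16 = 2.0000
t = (x̄ - μ₀)/SE = (119.15 - 119)/2.0000 = 0.0750
Critical value: t_{0.05,15} = ±1.753
p-value ≈ 0.9412
Decision: fail to reject H₀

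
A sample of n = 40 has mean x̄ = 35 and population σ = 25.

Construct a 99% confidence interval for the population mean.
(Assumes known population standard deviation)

Confidence level: 99%, α = 0.01
z_0.005 = 2.576
SE = σ/√n = 25/√40 = 3.9528
Margin of error = 2.576 × 3.9528 = 10.1824
CI: x̄ ± margin = 35 ± 10.1824
CI: (24.8176, 45.1824)

Answer: (24.8176, 45.1824)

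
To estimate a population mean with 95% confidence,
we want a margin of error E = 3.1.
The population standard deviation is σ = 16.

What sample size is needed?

Answer: n = 103

Derivation:
z_0.025 = 1.960
n = (z×σ/E)² = (1.960×16/3.1)²
n = 102.3361
Round up: n = 103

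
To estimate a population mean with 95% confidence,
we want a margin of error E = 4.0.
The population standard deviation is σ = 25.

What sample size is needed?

z_0.025 = 1.960
n = (z×σ/E)² = (1.960×25/4.0)²
n = 150.0625
Round up: n = 151

Answer: n = 151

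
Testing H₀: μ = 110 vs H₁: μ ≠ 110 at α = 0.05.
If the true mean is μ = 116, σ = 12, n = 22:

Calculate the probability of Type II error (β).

SE = σ/√n = 12/√22 = 2.5584
Critical values: μ₀ ± z_0.025×SE = 110 ± 1.960×2.5584
Acceptance region: (104.9855, 115.0145)
Under H₁ (μ = 116): z_high = (115.0145 - 116)/2.5584 = -0.3852, z_low = (104.9855 - 116)/2.5584 = -4.3052
β = P(not reject | H₁) = Φ(-0.3852) - Φ(-4.3052) ≈ 0.3500

Answer: β ≈ 0.3500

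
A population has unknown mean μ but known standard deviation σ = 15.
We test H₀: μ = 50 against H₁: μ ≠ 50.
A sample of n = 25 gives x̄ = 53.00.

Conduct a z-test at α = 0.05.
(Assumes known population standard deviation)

Answer: z = 1.0000, fail to reject H₀

Derivation:
Standard error: SE = σ/√n = 15/√25 = 3.0000
z-statistic: z = (x̄ - μ₀)/SE = (53.00 - 50)/3.0000 = 1.0000
Critical value: ±1.960
p-value = 0.3173
Decision: fail to reject H₀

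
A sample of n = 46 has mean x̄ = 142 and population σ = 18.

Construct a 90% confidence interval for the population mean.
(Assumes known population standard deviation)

Confidence level: 90%, α = 0.1
z_0.05 = 1.645
SE = σ/√n = 18/√46 = 2.6540
Margin of error = 1.645 × 2.6540 = 4.3658
CI: x̄ ± margin = 142 ± 4.3658
CI: (137.6342, 146.3658)

Answer: (137.6342, 146.3658)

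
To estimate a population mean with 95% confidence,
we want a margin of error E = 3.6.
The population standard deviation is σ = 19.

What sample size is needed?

Answer: n = 108

Derivation:
z_0.025 = 1.960
n = (z×σ/E)² = (1.960×19/3.6)²
n = 107.0075
Round up: n = 108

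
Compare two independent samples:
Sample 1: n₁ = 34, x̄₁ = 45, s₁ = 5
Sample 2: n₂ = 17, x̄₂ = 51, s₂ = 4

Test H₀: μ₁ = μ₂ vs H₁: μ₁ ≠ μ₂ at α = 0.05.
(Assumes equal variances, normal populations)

Pooled variance: s²_p = [33×5² + 16×4²]/(49) = 22.0612
s_p = 4.6969
SE = s_p×√(1/n₁ + 1/n₂) = 4.6969×√(1/34 + 1/17) = 1.3952
t = (x̄₁ - x̄₂)/SE = (45 - 51)/1.3952 = -4.3005
df = 49, t-critical = ±2.010
Decision: reject H₀

Answer: t = -4.3005, reject H₀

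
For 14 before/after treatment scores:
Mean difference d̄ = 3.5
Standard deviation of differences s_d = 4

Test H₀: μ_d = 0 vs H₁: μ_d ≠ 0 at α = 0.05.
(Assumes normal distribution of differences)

df = n - 1 = 13
SE = s_d/√n = 4/√14 = 1.0690
t = d̄/SE = 3.5/1.0690 = 3.2741
Critical value: t_{0.025,13} = ±2.160
p-value ≈ 0.0060
Decision: reject H₀

Answer: t = 3.2741, reject H₀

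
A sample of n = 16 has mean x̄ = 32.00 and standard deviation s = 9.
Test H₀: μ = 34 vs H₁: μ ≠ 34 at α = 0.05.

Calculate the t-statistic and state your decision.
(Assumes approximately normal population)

Answer: t = -0.8889, fail to reject H₀

Derivation:
df = n - 1 = 15
SE = s/√n = 9/√16 = 2.2500
t = (x̄ - μ₀)/SE = (32.00 - 34)/2.2500 = -0.8889
Critical value: t_{0.025,15} = ±2.131
p-value ≈ 0.3881
Decision: fail to reject H₀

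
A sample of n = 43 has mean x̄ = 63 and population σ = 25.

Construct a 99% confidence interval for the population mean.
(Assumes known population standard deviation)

Confidence level: 99%, α = 0.01
z_0.005 = 2.576
SE = σ/√n = 25/√43 = 3.8125
Margin of error = 2.576 × 3.8125 = 9.8210
CI: x̄ ± margin = 63 ± 9.8210
CI: (53.1790, 72.8210)

Answer: (53.1790, 72.8210)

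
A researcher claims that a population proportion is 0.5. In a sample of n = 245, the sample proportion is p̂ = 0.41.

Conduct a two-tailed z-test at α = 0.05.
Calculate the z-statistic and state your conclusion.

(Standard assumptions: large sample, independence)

Answer: z = -2.8174, reject H₀

Derivation:
H₀: p = 0.5, H₁: p ≠ 0.5
Standard error: SE = √(p₀(1-p₀)/n) = √(0.5×0.5/245) = 0.031944
z-statistic: z = (p̂ - p₀)/SE = (0.41 - 0.5)/0.031944 = -2.8174
Critical value: z_0.025 = ±1.960
p-value = 0.0048
Decision: reject H₀ at α = 0.05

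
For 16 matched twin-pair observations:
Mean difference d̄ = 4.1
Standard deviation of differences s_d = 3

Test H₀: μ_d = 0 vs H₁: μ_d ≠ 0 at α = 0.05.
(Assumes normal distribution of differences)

df = n - 1 = 15
SE = s_d/√n = 3/√16 = 0.7500
t = d̄/SE = 4.1/0.7500 = 5.4667
Critical value: t_{0.025,15} = ±2.131
p-value ≈ 0.0001
Decision: reject H₀

Answer: t = 5.4667, reject H₀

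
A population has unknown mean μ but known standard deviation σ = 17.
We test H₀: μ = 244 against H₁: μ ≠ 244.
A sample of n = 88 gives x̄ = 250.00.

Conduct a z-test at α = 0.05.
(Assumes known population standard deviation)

Answer: z = 3.3109, reject H₀

Derivation:
Standard error: SE = σ/√n = 17/√88 = 1.8122
z-statistic: z = (x̄ - μ₀)/SE = (250.00 - 244)/1.8122 = 3.3109
Critical value: ±1.960
p-value = 0.0009
Decision: reject H₀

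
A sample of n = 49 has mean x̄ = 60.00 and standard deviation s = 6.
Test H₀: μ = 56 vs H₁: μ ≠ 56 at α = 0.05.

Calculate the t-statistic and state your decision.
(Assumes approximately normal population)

df = n - 1 = 48
SE = s/√n = 6/√49 = 0.8571
t = (x̄ - μ₀)/SE = (60.00 - 56)/0.8571 = 4.6669
Critical value: t_{0.025,48} = ±2.011
p-value < 0.0001
Decision: reject H₀

Answer: t = 4.6669, reject H₀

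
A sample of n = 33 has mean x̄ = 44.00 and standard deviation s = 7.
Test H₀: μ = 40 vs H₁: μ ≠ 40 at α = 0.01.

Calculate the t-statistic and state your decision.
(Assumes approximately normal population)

df = n - 1 = 32
SE = s/√n = 7/√33 = 1.2185
t = (x̄ - μ₀)/SE = (44.00 - 40)/1.2185 = 3.2827
Critical value: t_{0.005,32} = ±2.738
p-value ≈ 0.0025
Decision: reject H₀

Answer: t = 3.2827, reject H₀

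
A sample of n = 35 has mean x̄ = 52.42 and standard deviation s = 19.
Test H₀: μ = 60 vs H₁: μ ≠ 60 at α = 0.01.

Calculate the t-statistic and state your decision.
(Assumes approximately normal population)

Answer: t = -2.3602, fail to reject H₀

Derivation:
df = n - 1 = 34
SE = s/√n = 19/√35 = 3.2116
t = (x̄ - μ₀)/SE = (52.42 - 60)/3.2116 = -2.3602
Critical value: t_{0.005,34} = ±2.728
p-value ≈ 0.0241
Decision: fail to reject H₀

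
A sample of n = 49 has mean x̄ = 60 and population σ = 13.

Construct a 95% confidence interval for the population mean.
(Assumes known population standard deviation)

Answer: (56.3601, 63.6399)

Derivation:
Confidence level: 95%, α = 0.05
z_0.025 = 1.960
SE = σ/√n = 13/√49 = 1.8571
Margin of error = 1.960 × 1.8571 = 3.6399
CI: x̄ ± margin = 60 ± 3.6399
CI: (56.3601, 63.6399)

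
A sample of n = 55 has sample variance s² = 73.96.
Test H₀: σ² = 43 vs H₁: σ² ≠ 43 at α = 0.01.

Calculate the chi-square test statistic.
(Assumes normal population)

Answer: χ² = 92.8800, reject H₀

Derivation:
df = n - 1 = 54
χ² = (n-1)s²/σ₀² = 54×73.96/43 = 92.8800
Critical values: χ²_{0.995,54} = 30.981, χ²_{0.005,54} = 84.502
Rejection region: χ² < 30.981 or χ² > 84.502
Decision: reject H₀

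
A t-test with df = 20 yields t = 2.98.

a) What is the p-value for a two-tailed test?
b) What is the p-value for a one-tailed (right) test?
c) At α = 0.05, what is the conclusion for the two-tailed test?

Answer: a) 0.0074, b) 0.0037, c) reject H₀

Derivation:
Using t-distribution with df = 20:
a) Two-tailed: p = 2×P(T > 2.98) = 0.0074
b) One-tailed: p = P(T > 2.98) = 0.0037
c) 0.0074 < 0.05, reject H₀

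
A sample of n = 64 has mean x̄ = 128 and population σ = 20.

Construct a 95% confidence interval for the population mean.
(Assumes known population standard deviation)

Confidence level: 95%, α = 0.05
z_0.025 = 1.960
SE = σ/√n = 20/√64 = 2.5000
Margin of error = 1.960 × 2.5000 = 4.9000
CI: x̄ ± margin = 128 ± 4.9000
CI: (123.1000, 132.9000)

Answer: (123.1000, 132.9000)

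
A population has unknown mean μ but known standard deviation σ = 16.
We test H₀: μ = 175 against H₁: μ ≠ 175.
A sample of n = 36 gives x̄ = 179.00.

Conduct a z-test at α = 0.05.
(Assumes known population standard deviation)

Standard error: SE = σ/√n = 16/√36 = 2.6667
z-statistic: z = (x̄ - μ₀)/SE = (179.00 - 175)/2.6667 = 1.5000
Critical value: ±1.960
p-value = 0.1336
Decision: fail to reject H₀

Answer: z = 1.5000, fail to reject H₀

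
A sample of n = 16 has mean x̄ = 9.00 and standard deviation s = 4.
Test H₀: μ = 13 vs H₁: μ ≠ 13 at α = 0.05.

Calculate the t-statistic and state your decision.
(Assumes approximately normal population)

Answer: t = -4.0000, reject H₀

Derivation:
df = n - 1 = 15
SE = s/√n = 4/√16 = 1.0000
t = (x̄ - μ₀)/SE = (9.00 - 13)/1.0000 = -4.0000
Critical value: t_{0.025,15} = ±2.131
p-value ≈ 0.0012
Decision: reject H₀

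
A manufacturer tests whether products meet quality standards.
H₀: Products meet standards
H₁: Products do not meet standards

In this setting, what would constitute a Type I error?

Answer: Rejecting good products that actually meet standards

Derivation:
A Type I error (probability α) occurs when we reject a true H₀.
A Type II error (probability β) occurs when we fail to reject a false H₀.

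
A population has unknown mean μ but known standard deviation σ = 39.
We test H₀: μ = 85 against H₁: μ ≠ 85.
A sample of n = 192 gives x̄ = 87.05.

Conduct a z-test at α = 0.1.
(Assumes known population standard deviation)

Standard error: SE = σ/√n = 39/√192 = 2.8146
z-statistic: z = (x̄ - μ₀)/SE = (87.05 - 85)/2.8146 = 0.7283
Critical value: ±1.645
p-value = 0.4664
Decision: fail to reject H₀

Answer: z = 0.7283, fail to reject H₀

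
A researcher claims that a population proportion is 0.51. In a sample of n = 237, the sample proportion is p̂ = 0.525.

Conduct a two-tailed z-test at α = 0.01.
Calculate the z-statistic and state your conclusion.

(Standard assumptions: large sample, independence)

H₀: p = 0.51, H₁: p ≠ 0.51
Standard error: SE = √(p₀(1-p₀)/n) = √(0.51×0.49/237) = 0.032472
z-statistic: z = (p̂ - p₀)/SE = (0.525 - 0.51)/0.032472 = 0.4619
Critical value: z_0.005 = ±2.576
p-value = 0.6442
Decision: fail to reject H₀ at α = 0.01

Answer: z = 0.4619, fail to reject H₀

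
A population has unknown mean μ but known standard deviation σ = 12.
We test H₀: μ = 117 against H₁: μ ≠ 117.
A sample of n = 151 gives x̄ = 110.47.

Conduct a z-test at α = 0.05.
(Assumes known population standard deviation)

Standard error: SE = σ/√n = 12/√151 = 0.9765
z-statistic: z = (x̄ - μ₀)/SE = (110.47 - 117)/0.9765 = -6.6871
Critical value: ±1.960
p-value < 0.0001
Decision: reject H₀

Answer: z = -6.6871, reject H₀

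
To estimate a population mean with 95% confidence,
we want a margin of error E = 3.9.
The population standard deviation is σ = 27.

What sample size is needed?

Answer: n = 185

Derivation:
z_0.025 = 1.960
n = (z×σ/E)² = (1.960×27/3.9)²
n = 184.1240
Round up: n = 185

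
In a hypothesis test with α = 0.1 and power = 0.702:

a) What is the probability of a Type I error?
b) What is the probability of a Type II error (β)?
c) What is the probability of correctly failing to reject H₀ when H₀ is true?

Answer: a) 0.1, b) 0.298, c) 0.9

Derivation:
a) Type I error probability = α = 0.1
b) Power = P(reject H₀ | H₁ true) = 1 - β = 0.702, so Type II error probability = β = 1 - Power = 0.298
c) P(fail to reject H₀ | H₀ true) = 1 - α = 0.9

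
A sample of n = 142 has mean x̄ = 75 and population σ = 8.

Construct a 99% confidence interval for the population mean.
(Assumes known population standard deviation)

Answer: (73.2707, 76.7293)

Derivation:
Confidence level: 99%, α = 0.01
z_0.005 = 2.576
SE = σ/√n = 8/√142 = 0.6713
Margin of error = 2.576 × 0.6713 = 1.7293
CI: x̄ ± margin = 75 ± 1.7293
CI: (73.2707, 76.7293)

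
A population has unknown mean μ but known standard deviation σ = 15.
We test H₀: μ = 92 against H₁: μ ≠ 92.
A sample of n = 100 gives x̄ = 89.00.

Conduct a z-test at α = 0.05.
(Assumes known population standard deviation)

Answer: z = -2.0000, reject H₀

Derivation:
Standard error: SE = σ/√n = 15/√100 = 1.5000
z-statistic: z = (x̄ - μ₀)/SE = (89.00 - 92)/1.5000 = -2.0000
Critical value: ±1.960
p-value = 0.0455
Decision: reject H₀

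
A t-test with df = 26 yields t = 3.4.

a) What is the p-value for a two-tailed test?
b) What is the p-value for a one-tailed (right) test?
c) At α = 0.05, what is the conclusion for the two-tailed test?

Answer: a) 0.0022, b) 0.0011, c) reject H₀

Derivation:
Using t-distribution with df = 26:
a) Two-tailed: p = 2×P(T > 3.4) = 0.0022
b) One-tailed: p = P(T > 3.4) = 0.0011
c) 0.0022 < 0.05, reject H₀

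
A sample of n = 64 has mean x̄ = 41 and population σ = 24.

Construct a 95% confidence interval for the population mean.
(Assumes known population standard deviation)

Confidence level: 95%, α = 0.05
z_0.025 = 1.960
SE = σ/√n = 24/√64 = 3.0000
Margin of error = 1.960 × 3.0000 = 5.8800
CI: x̄ ± margin = 41 ± 5.8800
CI: (35.1200, 46.8800)

Answer: (35.1200, 46.8800)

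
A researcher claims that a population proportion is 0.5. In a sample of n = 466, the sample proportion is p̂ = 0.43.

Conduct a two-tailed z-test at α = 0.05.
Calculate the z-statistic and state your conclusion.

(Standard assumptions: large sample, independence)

H₀: p = 0.5, H₁: p ≠ 0.5
Standard error: SE = √(p₀(1-p₀)/n) = √(0.5×0.5/466) = 0.023162
z-statistic: z = (p̂ - p₀)/SE = (0.43 - 0.5)/0.023162 = -3.0222
Critical value: z_0.025 = ±1.960
p-value = 0.0025
Decision: reject H₀ at α = 0.05

Answer: z = -3.0222, reject H₀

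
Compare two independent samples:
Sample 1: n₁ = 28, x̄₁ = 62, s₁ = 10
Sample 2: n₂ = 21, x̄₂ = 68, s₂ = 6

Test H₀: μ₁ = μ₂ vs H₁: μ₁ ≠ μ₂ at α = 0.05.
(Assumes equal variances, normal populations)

Pooled variance: s²_p = [27×10² + 20×6²]/(47) = 72.7660
s_p = 8.5303
SE = s_p×√(1/n₁ + 1/n₂) = 8.5303×√(1/28 + 1/21) = 2.4625
t = (x̄₁ - x̄₂)/SE = (62 - 68)/2.4625 = -2.4365
df = 47, t-critical = ±2.012
Decision: reject H₀

Answer: t = -2.4365, reject H₀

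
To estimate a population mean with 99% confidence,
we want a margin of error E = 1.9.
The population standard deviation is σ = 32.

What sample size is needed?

z_0.005 = 2.576
n = (z×σ/E)² = (2.576×32/1.9)²
n = 1882.2811
Round up: n = 1883

Answer: n = 1883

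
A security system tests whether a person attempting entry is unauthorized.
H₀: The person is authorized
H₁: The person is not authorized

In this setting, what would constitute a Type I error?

Answer: Denying entry to an authorized person

Derivation:
Type I error (α): Rejecting H₀ when H₀ is true
Type II error (β): Failing to reject H₀ when H₁ is true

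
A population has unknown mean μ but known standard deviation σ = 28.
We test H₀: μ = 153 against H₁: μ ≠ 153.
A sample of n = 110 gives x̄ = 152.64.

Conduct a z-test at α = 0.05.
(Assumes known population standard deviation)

Standard error: SE = σ/√n = 28/√110 = 2.6697
z-statistic: z = (x̄ - μ₀)/SE = (152.64 - 153)/2.6697 = -0.1348
Critical value: ±1.960
p-value = 0.8928
Decision: fail to reject H₀

Answer: z = -0.1348, fail to reject H₀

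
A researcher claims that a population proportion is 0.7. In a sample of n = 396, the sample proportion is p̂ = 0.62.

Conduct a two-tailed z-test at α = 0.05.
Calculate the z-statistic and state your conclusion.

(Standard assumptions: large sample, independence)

Answer: z = -3.4740, reject H₀

Derivation:
H₀: p = 0.7, H₁: p ≠ 0.7
Standard error: SE = √(p₀(1-p₀)/n) = √(0.7×0.3/396) = 0.023028
z-statistic: z = (p̂ - p₀)/SE = (0.62 - 0.7)/0.023028 = -3.4740
Critical value: z_0.025 = ±1.960
p-value = 0.0005
Decision: reject H₀ at α = 0.05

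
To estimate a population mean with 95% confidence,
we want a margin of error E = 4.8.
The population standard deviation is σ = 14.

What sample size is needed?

z_0.025 = 1.960
n = (z×σ/E)² = (1.960×14/4.8)²
n = 32.6803
Round up: n = 33

Answer: n = 33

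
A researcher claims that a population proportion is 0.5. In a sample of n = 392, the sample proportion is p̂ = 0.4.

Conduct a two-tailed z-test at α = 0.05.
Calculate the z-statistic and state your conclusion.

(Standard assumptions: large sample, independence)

H₀: p = 0.5, H₁: p ≠ 0.5
Standard error: SE = √(p₀(1-p₀)/n) = √(0.5×0.5/392) = 0.025254
z-statistic: z = (p̂ - p₀)/SE = (0.4 - 0.5)/0.025254 = -3.9598
Critical value: z_0.025 = ±1.960
p-value = 0.0001
Decision: reject H₀ at α = 0.05

Answer: z = -3.9598, reject H₀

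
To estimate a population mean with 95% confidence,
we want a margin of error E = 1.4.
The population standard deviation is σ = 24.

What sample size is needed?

z_0.025 = 1.960
n = (z×σ/E)² = (1.960×24/1.4)²
n = 1128.9600
Round up: n = 1129

Answer: n = 1129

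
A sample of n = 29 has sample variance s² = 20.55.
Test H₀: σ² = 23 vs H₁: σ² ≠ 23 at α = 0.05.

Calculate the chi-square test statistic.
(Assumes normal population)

Answer: χ² = 25.0174, fail to reject H₀

Derivation:
df = n - 1 = 28
χ² = (n-1)s²/σ₀² = 28×20.55/23 = 25.0174
Critical values: χ²_{0.975,28} = 15.308, χ²_{0.025,28} = 44.461
Rejection region: χ² < 15.308 or χ² > 44.461
Decision: fail to reject H₀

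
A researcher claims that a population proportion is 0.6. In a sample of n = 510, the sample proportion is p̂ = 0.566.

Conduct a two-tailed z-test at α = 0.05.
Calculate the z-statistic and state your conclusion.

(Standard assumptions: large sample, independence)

H₀: p = 0.6, H₁: p ≠ 0.6
Standard error: SE = √(p₀(1-p₀)/n) = √(0.6×0.4/510) = 0.021693
z-statistic: z = (p̂ - p₀)/SE = (0.566 - 0.6)/0.021693 = -1.5673
Critical value: z_0.025 = ±1.960
p-value = 0.1170
Decision: fail to reject H₀ at α = 0.05

Answer: z = -1.5673, fail to reject H₀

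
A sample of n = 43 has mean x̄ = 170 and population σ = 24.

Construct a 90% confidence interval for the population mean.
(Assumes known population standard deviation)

Answer: (163.9793, 176.0207)

Derivation:
Confidence level: 90%, α = 0.1
z_0.05 = 1.645
SE = σ/√n = 24/√43 = 3.6600
Margin of error = 1.645 × 3.6600 = 6.0207
CI: x̄ ± margin = 170 ± 6.0207
CI: (163.9793, 176.0207)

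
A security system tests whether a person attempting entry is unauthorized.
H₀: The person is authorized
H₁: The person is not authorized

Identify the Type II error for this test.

Type I error: rejecting H₀ when it is actually true (false positive).
Type II error: failing to reject H₀ when H₁ is actually true (false negative).

Answer: Granting entry to an unauthorized person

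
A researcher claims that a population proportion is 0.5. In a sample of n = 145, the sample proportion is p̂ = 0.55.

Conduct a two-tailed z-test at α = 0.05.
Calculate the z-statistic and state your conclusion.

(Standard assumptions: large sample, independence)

Answer: z = 1.2042, fail to reject H₀

Derivation:
H₀: p = 0.5, H₁: p ≠ 0.5
Standard error: SE = √(p₀(1-p₀)/n) = √(0.5×0.5/145) = 0.041523
z-statistic: z = (p̂ - p₀)/SE = (0.55 - 0.5)/0.041523 = 1.2042
Critical value: z_0.025 = ±1.960
p-value = 0.2285
Decision: fail to reject H₀ at α = 0.05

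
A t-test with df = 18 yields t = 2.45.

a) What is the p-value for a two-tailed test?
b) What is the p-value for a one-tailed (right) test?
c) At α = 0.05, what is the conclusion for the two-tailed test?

Using t-distribution with df = 18:
a) Two-tailed: p = 2×P(T > 2.45) = 0.0247
b) One-tailed: p = P(T > 2.45) = 0.0124
c) 0.0247 < 0.05, reject H₀

Answer: a) 0.0247, b) 0.0124, c) reject H₀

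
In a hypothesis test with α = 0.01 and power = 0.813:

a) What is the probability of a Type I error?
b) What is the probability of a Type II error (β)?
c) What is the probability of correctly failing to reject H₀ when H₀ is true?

Answer: a) 0.01, b) 0.187, c) 0.99

Derivation:
a) Type I error probability = α = 0.01
b) Power = P(reject H₀ | H₁ true) = 1 - β = 0.813, so Type II error probability = β = 1 - Power = 0.187
c) P(fail to reject H₀ | H₀ true) = 1 - α = 0.99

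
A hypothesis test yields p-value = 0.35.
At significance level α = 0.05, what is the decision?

Answer: fail to reject H₀

Derivation:
Compare p-value to α:
0.35 ≥ 0.05
Decision: fail to reject H₀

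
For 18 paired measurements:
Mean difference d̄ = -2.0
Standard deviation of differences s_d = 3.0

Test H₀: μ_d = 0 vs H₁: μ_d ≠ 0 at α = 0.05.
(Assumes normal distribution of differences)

df = n - 1 = 17
SE = s_d/√n = 3.0/√18 = 0.7071
t = d̄/SE = -2.0/0.7071 = -2.8285
Critical value: t_{0.025,17} = ±2.110
p-value ≈ 0.0116
Decision: reject H₀

Answer: t = -2.8285, reject H₀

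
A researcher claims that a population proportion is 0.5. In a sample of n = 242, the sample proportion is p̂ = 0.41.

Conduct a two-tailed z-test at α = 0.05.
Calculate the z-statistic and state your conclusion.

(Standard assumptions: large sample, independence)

Answer: z = -2.8002, reject H₀

Derivation:
H₀: p = 0.5, H₁: p ≠ 0.5
Standard error: SE = √(p₀(1-p₀)/n) = √(0.5×0.5/242) = 0.032141
z-statistic: z = (p̂ - p₀)/SE = (0.41 - 0.5)/0.032141 = -2.8002
Critical value: z_0.025 = ±1.960
p-value = 0.0051
Decision: reject H₀ at α = 0.05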